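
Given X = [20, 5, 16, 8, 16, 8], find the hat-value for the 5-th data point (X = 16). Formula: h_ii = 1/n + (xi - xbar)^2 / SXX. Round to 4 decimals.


Compute xbar = 12.1667 with n = 6 observations.
SXX = 176.8333.
Leverage = 1/6 + (16 - 12.1667)^2/176.8333 = 0.2498.

0.2498


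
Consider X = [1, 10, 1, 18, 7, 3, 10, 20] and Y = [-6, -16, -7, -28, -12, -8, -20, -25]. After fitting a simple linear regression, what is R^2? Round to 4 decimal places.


The fitted line is Y = -5.4166 + -1.1238*X.
SSres = 28.3042, SStot = 497.5000.
R^2 = 1 - SSres/SStot = 0.9431.

0.9431


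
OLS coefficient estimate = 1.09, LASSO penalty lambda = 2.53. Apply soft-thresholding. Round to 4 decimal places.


Absolute value: |1.09| = 1.09.
Compare to lambda = 2.53.
Since |beta| <= lambda, the coefficient is set to 0.

0.0000


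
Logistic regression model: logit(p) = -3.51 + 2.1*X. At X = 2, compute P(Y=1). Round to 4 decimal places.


Linear predictor: z = -3.51 + 2.1 * 2 = 0.6900.
P = 1/(1 + exp(-0.6900)) = 1/(1 + 0.5016) = 0.6660.

0.6660


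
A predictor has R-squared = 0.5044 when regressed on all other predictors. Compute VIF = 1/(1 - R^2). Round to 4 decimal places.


Using VIF = 1/(1 - R^2_j):
1 - 0.5044 = 0.4956.
VIF = 2.0178.

2.0178


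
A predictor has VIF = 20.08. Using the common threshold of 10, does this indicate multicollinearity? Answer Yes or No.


Check: VIF = 20.08 vs threshold = 10.
Since 20.08 >= 10, the answer is Yes.

Yes


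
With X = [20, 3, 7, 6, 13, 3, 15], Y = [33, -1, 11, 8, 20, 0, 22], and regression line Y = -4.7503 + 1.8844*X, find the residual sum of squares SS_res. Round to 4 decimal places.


For each point, residual = actual - predicted.
Residuals: [0.0623, -1.9029, 2.5595, 1.4439, 0.2531, -0.9029, -1.5157].
Sum of squared residuals = 15.4374.

15.4374


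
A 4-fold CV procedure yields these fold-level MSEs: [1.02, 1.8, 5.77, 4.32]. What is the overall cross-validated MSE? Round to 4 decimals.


Sum of fold MSEs = 12.9100.
Average = 12.9100 / 4 = 3.2275.

3.2275


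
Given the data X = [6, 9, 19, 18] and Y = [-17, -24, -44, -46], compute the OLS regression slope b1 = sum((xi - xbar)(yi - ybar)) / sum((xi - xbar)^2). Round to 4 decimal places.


First compute the means: xbar = 13.0000, ybar = -32.7500.
Then S_xx = sum((xi - xbar)^2) = 126.0000.
S_xy = sum((xi - xbar)(yi - ybar)) = -279.0000.
b1 = S_xy / S_xx = -279.0000 / 126.0000 = -2.2143.

-2.2143


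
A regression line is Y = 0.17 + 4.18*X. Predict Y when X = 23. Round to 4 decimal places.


Predicted value:
Y = 0.17 + (4.18)(23) = 0.17 + 96.1400 = 96.3100.

96.3100


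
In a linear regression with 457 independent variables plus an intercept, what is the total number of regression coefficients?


Total coefficients = number of predictors + 1 (for the intercept).
= 457 + 1 = 458.

458


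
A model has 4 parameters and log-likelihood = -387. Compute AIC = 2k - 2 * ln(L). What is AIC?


Compute:
2k = 2*4 = 8.
-2*loglik = -2*(-387) = 774.
AIC = 8 + 774 = 782.

782


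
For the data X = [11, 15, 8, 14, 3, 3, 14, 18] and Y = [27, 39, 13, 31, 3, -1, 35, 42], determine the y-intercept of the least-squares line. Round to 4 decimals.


Compute b1 = 2.9169 from the OLS formula.
With xbar = 10.7500 and ybar = 23.6250, the intercept is:
b0 = 23.6250 - 2.9169 * 10.7500 = -7.7312.

-7.7312


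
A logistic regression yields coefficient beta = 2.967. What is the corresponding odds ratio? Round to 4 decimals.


The odds ratio is computed as:
OR = e^(2.967) = 19.4335.

19.4335


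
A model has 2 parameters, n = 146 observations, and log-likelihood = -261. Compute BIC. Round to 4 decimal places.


Compute k*ln(n) = 2*ln(146) = 2*4.983607 = 9.967214.
Then -2*loglik = 522.
BIC = 9.967214 + 522 = 531.967214, which rounds to 531.9672.

531.9672


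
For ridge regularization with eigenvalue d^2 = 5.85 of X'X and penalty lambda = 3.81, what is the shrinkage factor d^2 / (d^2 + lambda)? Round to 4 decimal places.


d^2 + lambda = 5.85 + 3.81 = 9.6600.
Shrinkage factor = 5.85/9.6600 = 0.6056.

0.6056


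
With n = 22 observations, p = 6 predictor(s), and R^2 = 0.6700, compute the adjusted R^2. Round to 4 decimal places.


Using the formula:
(1 - 0.6700) = 0.3300.
Multiply by 21/15: 0.3300 * 21 = 6.9300, then 6.9300 / 15 = 0.4620.
Adj R^2 = 1 - 0.4620 = 0.5380.

0.5380


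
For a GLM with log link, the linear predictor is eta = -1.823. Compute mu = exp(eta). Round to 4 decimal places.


Apply the inverse link:
mu = e^-1.823 = 0.1615.

0.1615


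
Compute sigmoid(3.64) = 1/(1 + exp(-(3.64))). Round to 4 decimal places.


Compute exp(-3.6400) = 0.0263.
Sigmoid = 1 / (1 + 0.0263) = 1 / 1.0263 = 0.9744.

0.9744


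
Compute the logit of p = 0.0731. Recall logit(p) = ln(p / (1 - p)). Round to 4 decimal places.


The odds are p/(1-p) = 0.0731 / 0.9269 = 0.0789.
logit(p) = ln(0.0789) = -2.5400.

-2.5400


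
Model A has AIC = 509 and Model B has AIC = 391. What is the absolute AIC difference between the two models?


Compute |509 - 391| = 118.
Model B has the smaller AIC.

118


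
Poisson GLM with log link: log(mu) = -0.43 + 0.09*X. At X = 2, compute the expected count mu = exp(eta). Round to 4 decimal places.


eta = -0.43 + 0.09 * 2 = -0.2500.
mu = exp(-0.2500) = 0.7788.

0.7788


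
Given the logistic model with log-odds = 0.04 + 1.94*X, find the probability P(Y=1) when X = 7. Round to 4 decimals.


z = 0.04 + 1.94 * 7 = 13.6200.
Sigmoid: P = 1 / (1 + exp(-13.6200)) = 1.0000.

1.0000


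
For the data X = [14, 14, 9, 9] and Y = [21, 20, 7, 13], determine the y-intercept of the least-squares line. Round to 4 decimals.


Compute b1 = 2.1000 from the OLS formula.
With xbar = 11.5000 and ybar = 15.2500, the intercept is:
b0 = 15.2500 - 2.1000 * 11.5000 = -8.9000.

-8.9000


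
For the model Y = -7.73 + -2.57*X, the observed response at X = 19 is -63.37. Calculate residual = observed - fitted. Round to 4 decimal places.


Predicted = -7.73 + -2.57 * 19 = -56.5600.
Residual = -63.37 - -56.5600 = -6.8100.

-6.8100


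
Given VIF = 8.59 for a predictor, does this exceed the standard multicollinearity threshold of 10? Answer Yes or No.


Compare VIF = 8.59 to the threshold of 10.
8.59 < 10, so the answer is No.

No


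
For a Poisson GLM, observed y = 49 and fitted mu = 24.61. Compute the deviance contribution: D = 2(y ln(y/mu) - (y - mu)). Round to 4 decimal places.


y/mu = 49/24.61 = 1.991061 (approx.), and ln(49/24.61) = 0.688667.
y * ln(y/mu) = 49 * 0.688667 = 33.744683.
y - mu = 24.39.
D = 2 * (33.744683 - 24.39) = 18.709366, which rounds to 18.7094.

18.7094


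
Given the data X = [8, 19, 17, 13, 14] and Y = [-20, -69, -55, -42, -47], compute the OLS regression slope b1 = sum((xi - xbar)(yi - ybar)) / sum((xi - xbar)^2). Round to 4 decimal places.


Calculate xbar = 14.2000, ybar = -46.6000.
S_xx = 70.8000, S_xy = -301.4000.
Using b1 = S_xy / S_xx = -301.4000 / 70.8000, we get b1 = -4.2571.

-4.2571


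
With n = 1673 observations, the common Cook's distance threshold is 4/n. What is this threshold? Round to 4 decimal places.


Using the rule of thumb:
Threshold = 4 / 1673 = 0.0024.

0.0024


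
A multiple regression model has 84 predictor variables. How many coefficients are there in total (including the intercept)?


Each predictor gets one coefficient, plus one intercept.
Total parameters = 84 + 1 = 85.

85


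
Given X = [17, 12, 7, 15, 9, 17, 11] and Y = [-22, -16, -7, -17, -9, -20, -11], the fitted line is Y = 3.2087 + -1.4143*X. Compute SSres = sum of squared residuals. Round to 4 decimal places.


Compute predicted values, then residuals = yi - yhat_i.
Residuals: [-1.1656, -2.2371, -0.3086, 1.0058, 0.5200, 0.8344, 1.3486].
SSres = sum(residual^2) = 10.2555.

10.2555


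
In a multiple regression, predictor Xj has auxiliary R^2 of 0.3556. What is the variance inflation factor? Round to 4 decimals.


Denominator: 1 - 0.3556 = 0.6444.
VIF = 1 / 0.6444 = 1.5518.

1.5518


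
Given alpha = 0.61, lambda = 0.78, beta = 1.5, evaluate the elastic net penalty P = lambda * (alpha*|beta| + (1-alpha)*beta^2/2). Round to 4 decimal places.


L1 component = 0.61 * |1.5| = 0.9150.
L2 component = 0.39 * 1.5^2 / 2 = 0.4388.
Penalty = 0.78 * (0.9150 + 0.4388) = 0.78 * 1.3538 = 1.0559.

1.0559


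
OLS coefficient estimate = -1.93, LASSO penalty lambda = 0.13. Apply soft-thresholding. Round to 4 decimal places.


Check: |-1.93| = 1.93 vs lambda = 0.13.
Since |beta| > lambda, coefficient = sign(beta)*(|beta| - lambda) = -1.8000.
Soft-thresholded coefficient = -1.8000.

-1.8000


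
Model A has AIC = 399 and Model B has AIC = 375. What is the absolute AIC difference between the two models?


Absolute difference = |399 - 375| = 24.
The model with lower AIC (B) is preferred.

24


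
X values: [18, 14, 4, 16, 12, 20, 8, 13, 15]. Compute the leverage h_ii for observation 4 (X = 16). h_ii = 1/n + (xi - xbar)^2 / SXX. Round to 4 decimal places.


Mean of X: xbar = 13.3333.
SXX = 194.0000.
For X = 16: h = 1/9 + (16 - 13.3333)^2/194.0000 = 0.1478.

0.1478


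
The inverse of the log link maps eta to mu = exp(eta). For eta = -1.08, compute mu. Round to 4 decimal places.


Apply the inverse link:
mu = e^-1.08 = 0.3396.

0.3396


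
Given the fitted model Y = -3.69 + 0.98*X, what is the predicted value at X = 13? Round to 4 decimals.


Substitute X = 13 into the equation:
Y = -3.69 + 0.98 * 13 = -3.69 + 12.7400 = 9.0500.

9.0500


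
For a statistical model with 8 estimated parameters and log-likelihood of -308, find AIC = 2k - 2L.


Compute:
2k = 2*8 = 16.
-2*loglik = -2*(-308) = 616.
AIC = 16 + 616 = 632.

632


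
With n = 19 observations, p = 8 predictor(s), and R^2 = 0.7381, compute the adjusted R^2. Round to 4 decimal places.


Adjusted R^2 = 1 - (1 - R^2) * (n-1)/(n-p-1).
(1 - R^2) = 0.2619.
(n-1)/(n-p-1) = 18/10.
(1 - R^2) * (n-1) = 0.2619 * 18 = 4.7142.
Divide by (n-p-1): 4.7142 / 10 = 0.4714.
Adj R^2 = 1 - 0.4714 = 0.5286.

0.5286


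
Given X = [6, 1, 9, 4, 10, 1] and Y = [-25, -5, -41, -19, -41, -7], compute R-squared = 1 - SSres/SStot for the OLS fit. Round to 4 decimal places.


Fit the OLS line: b0 = -2.0111, b1 = -4.0624.
SSres = 13.0423.
SStot = 1248.0000.
R^2 = 1 - 13.0423/1248.0000 = 0.9895.

0.9895


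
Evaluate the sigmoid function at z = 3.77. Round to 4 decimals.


First, exp(-3.7700) = 0.0231.
Then sigma(z) = 1/(1 + 0.0231) = 0.9775.

0.9775


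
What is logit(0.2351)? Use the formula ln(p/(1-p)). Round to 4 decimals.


Compute the odds: 0.2351/0.7649 = 0.3074.
Take the natural log: ln(0.3074) = -1.1797.

-1.1797


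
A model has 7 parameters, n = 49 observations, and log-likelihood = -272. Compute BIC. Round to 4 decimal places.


Compute k*ln(n) = 7*ln(49) = 7*3.891820 = 27.242740.
Then -2*loglik = 544.
BIC = 27.242740 + 544 = 571.242740, which rounds to 571.2427.

571.2427


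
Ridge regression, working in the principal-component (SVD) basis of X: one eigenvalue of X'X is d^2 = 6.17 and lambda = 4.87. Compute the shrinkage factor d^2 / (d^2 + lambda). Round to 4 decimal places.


Compute the denominator: 6.17 + 4.87 = 11.0400.
Shrinkage factor = 6.17 / 11.0400 = 0.5589.

0.5589


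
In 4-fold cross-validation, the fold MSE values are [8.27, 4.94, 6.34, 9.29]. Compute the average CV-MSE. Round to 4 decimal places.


Total MSE across folds = 28.8400.
CV-MSE = 28.8400/4 = 7.2100.

7.2100


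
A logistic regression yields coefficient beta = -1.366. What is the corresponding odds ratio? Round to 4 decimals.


The odds ratio is computed as:
OR = e^(-1.366) = 0.2551.

0.2551


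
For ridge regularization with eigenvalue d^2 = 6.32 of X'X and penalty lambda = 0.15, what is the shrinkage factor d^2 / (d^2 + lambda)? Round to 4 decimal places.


Compute the denominator: 6.32 + 0.15 = 6.4700.
Shrinkage factor = 6.32 / 6.4700 = 0.9768.

0.9768


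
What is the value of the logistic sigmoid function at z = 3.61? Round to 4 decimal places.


First, exp(-3.6100) = 0.0271.
Then sigma(z) = 1/(1 + 0.0271) = 0.9737.

0.9737


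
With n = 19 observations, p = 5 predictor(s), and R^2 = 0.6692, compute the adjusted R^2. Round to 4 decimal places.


Using the formula:
(1 - 0.6692) = 0.3308.
Multiply by 18/13: 0.3308 * 18 = 5.9544, then 5.9544 / 13 = 0.4580.
Adj R^2 = 1 - 0.4580 = 0.5420.

0.5420


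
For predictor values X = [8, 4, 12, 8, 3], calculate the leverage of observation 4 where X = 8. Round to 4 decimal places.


Compute xbar = 7.0000 with n = 5 observations.
SXX = 52.0000.
Leverage = 1/5 + (8 - 7.0000)^2/52.0000 = 0.2192.

0.2192


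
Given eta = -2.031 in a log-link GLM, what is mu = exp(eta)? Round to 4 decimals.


The inverse log link gives:
mu = exp(-2.031) = 0.1312.

0.1312


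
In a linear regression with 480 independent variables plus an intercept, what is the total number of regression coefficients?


Total coefficients = number of predictors + 1 (for the intercept).
= 480 + 1 = 481.

481


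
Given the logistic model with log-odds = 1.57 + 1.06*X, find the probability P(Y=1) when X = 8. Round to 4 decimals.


Linear predictor: z = 1.57 + 1.06 * 8 = 10.0500.
P = 1/(1 + exp(-10.0500)) = 1/(1 + 0.0000) = 1.0000.

1.0000


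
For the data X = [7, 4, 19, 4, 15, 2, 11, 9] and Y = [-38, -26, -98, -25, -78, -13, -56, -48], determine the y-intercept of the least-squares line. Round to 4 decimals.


Compute b1 = -4.8821 from the OLS formula.
With xbar = 8.8750 and ybar = -47.7500, the intercept is:
b0 = -47.7500 - -4.8821 * 8.8750 = -4.4210.

-4.4210


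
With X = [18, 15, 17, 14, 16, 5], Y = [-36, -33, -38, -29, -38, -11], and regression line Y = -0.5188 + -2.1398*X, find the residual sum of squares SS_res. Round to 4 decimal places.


Predicted values from Y = -0.5188 + -2.1398*X.
Residuals: [3.0352, -0.3842, -1.1046, 1.4760, -3.2444, 0.2178].
SSres = 23.3323.

23.3323


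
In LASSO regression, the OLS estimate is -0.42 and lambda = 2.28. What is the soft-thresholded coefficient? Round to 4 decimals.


Check: |-0.42| = 0.42 vs lambda = 2.28.
Since |beta| <= lambda, the coefficient is set to 0.
Soft-thresholded coefficient = 0.0000.

0.0000


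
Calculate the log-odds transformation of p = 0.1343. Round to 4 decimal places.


Compute the odds: 0.1343/0.8657 = 0.1551.
Take the natural log: ln(0.1551) = -1.8635.

-1.8635


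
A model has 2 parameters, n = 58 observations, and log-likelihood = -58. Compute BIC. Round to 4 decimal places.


k * ln(n) = 2 * ln(58) = 2 * 4.060443 = 8.120886.
-2 * loglik = -2 * (-58) = 116.
BIC = 8.120886 + 116 = 124.120886, which rounds to 124.1209.

124.1209


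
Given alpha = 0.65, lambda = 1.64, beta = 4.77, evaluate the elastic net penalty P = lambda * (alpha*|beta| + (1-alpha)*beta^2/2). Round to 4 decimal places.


L1 component = 0.65 * |4.77| = 3.1005.
L2 component = 0.35 * 4.77^2 / 2 = 3.9818.
Penalty = 1.64 * (3.1005 + 3.9818) = 1.64 * 7.0823 = 11.6149.

11.6149


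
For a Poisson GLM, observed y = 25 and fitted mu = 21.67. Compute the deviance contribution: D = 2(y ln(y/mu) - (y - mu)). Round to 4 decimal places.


First: ln(25/21.67) = 0.142947.
Then: 25 * 0.142947 = 3.573675.
y - mu = 25 - 21.67 = 3.33.
D = 2(3.573675 - 3.33) = 0.487350, which rounds to 0.4874.

0.4874


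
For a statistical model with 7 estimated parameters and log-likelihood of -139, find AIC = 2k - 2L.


Compute:
2k = 2*7 = 14.
-2*loglik = -2*(-139) = 278.
AIC = 14 + 278 = 292.

292


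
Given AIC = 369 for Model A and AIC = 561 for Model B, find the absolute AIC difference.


Compute |369 - 561| = 192.
Model A has the smaller AIC.

192


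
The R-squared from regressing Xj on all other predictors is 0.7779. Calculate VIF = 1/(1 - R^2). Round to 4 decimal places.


VIF = 1 / (1 - 0.7779).
= 1 / 0.2221 = 4.5025.

4.5025


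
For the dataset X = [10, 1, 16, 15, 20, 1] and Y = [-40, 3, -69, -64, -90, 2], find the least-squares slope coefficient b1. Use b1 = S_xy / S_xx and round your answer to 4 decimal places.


Calculate xbar = 10.5000, ybar = -43.0000.
S_xx = 321.5000, S_xy = -1550.0000.
Using b1 = S_xy / S_xx = -1550.0000 / 321.5000, we get b1 = -4.8212.

-4.8212


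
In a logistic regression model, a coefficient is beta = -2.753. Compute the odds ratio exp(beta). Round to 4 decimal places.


The odds ratio is computed as:
OR = e^(-2.753) = 0.0637.

0.0637


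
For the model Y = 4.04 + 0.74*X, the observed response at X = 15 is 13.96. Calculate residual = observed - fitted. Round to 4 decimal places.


Fitted value at X = 15 is yhat = 4.04 + 0.74*15 = 15.1400.
Residual = 13.96 - 15.1400 = -1.1800.

-1.1800


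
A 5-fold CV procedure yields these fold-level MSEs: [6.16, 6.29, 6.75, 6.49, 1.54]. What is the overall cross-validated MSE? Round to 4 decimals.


Total MSE across folds = 27.2300.
CV-MSE = 27.2300/5 = 5.4460.

5.4460


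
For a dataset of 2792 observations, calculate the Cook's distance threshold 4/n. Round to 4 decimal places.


The threshold is 4/n.
4/2792 = 0.0014.

0.0014


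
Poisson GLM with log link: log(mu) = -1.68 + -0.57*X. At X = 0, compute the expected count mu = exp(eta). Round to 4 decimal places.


Linear predictor: eta = -1.68 + (-0.57)(0) = -1.6800.
Expected count: mu = exp(-1.6800) = 0.1864.

0.1864


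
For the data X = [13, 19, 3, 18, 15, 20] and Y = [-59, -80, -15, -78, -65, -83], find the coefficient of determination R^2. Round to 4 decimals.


After computing the OLS fit (b0=-4.0473, b1=-4.0422):
SSres = 12.9814, SStot = 3237.3333.
R^2 = 1 - 12.9814/3237.3333 = 0.9960.

0.9960


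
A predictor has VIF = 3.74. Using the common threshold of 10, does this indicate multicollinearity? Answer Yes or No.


Compare VIF = 3.74 to the threshold of 10.
3.74 < 10, so the answer is No.

No


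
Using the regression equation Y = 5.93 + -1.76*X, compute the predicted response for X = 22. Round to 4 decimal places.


Predicted value:
Y = 5.93 + (-1.76)(22) = 5.93 + -38.7200 = -32.7900.

-32.7900


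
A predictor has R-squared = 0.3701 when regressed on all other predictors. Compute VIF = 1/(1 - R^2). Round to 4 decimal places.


Denominator: 1 - 0.3701 = 0.6299.
VIF = 1 / 0.6299 = 1.5876.

1.5876


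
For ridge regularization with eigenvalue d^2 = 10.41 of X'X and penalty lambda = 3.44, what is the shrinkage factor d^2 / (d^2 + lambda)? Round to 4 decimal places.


Compute the denominator: 10.41 + 3.44 = 13.8500.
Shrinkage factor = 10.41 / 13.8500 = 0.7516.

0.7516


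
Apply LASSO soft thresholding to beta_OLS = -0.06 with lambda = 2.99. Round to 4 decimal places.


Absolute value: |-0.06| = 0.06.
Compare to lambda = 2.99.
Since |beta| <= lambda, the coefficient is set to 0.

0.0000


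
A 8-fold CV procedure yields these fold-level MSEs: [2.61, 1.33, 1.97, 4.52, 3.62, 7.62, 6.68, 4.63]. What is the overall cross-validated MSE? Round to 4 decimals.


Add all fold MSEs: 32.9800.
Divide by k = 8: 32.9800/8 = 4.1225.

4.1225


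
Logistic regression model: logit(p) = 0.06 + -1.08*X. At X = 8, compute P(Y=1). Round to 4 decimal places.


Linear predictor: z = 0.06 + -1.08 * 8 = -8.5800.
P = 1/(1 + exp(8.5800)) = 1/(1 + 5324.1055) = 0.0002.

0.0002


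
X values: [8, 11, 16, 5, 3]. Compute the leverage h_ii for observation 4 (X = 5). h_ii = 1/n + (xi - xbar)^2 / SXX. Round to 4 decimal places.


n = 5, xbar = 8.6000.
SXX = sum((xi - xbar)^2) = 105.2000.
h = 1/5 + (5 - 8.6000)^2 / 105.2000 = 0.3232.

0.3232


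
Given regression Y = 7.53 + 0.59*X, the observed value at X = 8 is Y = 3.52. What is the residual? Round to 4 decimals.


Compute yhat = 7.53 + (0.59)(8) = 12.2500.
Residual = actual - predicted = 3.52 - 12.2500 = -8.7300.

-8.7300


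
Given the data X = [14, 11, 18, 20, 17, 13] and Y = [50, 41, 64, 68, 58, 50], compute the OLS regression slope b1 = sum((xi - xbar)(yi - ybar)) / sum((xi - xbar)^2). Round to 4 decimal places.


Calculate xbar = 15.5000, ybar = 55.1667.
S_xx = 57.5000, S_xy = 168.5000.
Using b1 = S_xy / S_xx = 168.5000 / 57.5000, we get b1 = 2.9304.

2.9304


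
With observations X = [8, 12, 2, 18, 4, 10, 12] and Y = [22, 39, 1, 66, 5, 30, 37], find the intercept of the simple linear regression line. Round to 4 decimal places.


First find the slope: b1 = 4.1003.
Means: xbar = 9.4286, ybar = 28.5714.
b0 = ybar - b1 * xbar = 28.5714 - 4.1003 * 9.4286 = -10.0888.

-10.0888


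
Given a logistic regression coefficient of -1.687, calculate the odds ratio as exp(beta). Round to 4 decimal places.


Odds ratio = exp(beta) = exp(-1.687).
= 0.1851.

0.1851


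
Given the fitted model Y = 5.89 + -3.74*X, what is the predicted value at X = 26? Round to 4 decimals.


Plug X = 26 into Y = 5.89 + -3.74*X:
Y = 5.89 + -97.2400 = -91.3500.

-91.3500


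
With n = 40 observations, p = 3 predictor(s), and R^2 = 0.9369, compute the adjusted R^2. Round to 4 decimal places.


Plug in: Adj R^2 = 1 - (1 - 0.9369) * 39/36.
= 1 - 0.0631 * 39/36
= 1 - 2.4609 / 36
= 1 - 0.0684 = 0.9316.

0.9316


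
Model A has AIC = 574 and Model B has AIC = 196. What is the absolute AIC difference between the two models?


|AIC_A - AIC_B| = |574 - 196| = 378.
Model B is preferred (lower AIC).

378


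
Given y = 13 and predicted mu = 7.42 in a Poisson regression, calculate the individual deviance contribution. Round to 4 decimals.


Compute y*ln(y/mu) = 13*ln(13/7.42) = 13*0.560770 = 7.290010.
y - mu = 5.58.
D = 2*(7.290010 - (5.58)) = 3.420020, which rounds to 3.4200.

3.4200


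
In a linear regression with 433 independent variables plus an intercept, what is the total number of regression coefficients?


Total coefficients = number of predictors + 1 (for the intercept).
= 433 + 1 = 434.

434


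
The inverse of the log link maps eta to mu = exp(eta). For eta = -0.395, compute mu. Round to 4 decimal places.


Apply the inverse link:
mu = e^-0.395 = 0.6737.

0.6737


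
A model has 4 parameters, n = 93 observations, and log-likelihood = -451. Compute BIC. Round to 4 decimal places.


Compute k*ln(n) = 4*ln(93) = 4*4.532599 = 18.130396.
Then -2*loglik = 902.
BIC = 18.130396 + 902 = 920.130396, which rounds to 920.1304.

920.1304


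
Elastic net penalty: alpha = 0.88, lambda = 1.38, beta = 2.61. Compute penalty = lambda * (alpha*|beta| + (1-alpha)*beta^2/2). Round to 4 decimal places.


L1 component = 0.88 * |2.61| = 2.2968.
L2 component = 0.12 * 2.61^2 / 2 = 0.4087.
Penalty = 1.38 * (2.2968 + 0.4087) = 1.38 * 2.7055 = 3.7336.

3.7336


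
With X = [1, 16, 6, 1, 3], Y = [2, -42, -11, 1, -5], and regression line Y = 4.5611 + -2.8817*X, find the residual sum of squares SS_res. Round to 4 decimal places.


For each point, residual = actual - predicted.
Residuals: [0.3206, -0.4539, 1.7291, -0.6794, -0.9160].
Sum of squared residuals = 4.5992.

4.5992


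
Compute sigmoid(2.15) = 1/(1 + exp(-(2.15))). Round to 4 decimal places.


Compute exp(-2.1500) = 0.1165.
Sigmoid = 1 / (1 + 0.1165) = 1 / 1.1165 = 0.8957.

0.8957


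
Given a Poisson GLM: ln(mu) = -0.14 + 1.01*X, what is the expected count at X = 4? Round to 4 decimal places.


Linear predictor: eta = -0.14 + (1.01)(4) = 3.9000.
Expected count: mu = exp(3.9000) = 49.4024.

49.4024


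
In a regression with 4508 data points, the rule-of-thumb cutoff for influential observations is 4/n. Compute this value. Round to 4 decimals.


Using the rule of thumb:
Threshold = 4 / 4508 = 0.0009.

0.0009


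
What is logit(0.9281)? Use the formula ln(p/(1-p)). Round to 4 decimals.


Compute the odds: 0.9281/0.0719 = 12.9082.
Take the natural log: ln(12.9082) = 2.5579.

2.5579


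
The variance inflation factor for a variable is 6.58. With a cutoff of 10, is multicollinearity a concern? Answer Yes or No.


The threshold is 10.
VIF = 6.58 is < 10.
Multicollinearity indication: No.

No


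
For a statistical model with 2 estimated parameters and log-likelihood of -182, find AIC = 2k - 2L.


AIC = 2k - 2*loglik = 2(2) - 2(-182).
= 4 + 364 = 368.

368


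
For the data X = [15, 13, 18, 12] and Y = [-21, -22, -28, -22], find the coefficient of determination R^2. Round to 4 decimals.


After computing the OLS fit (b0=-9.0952, b1=-0.9762):
SSres = 10.7381, SStot = 30.7500.
R^2 = 1 - 10.7381/30.7500 = 0.6508.

0.6508


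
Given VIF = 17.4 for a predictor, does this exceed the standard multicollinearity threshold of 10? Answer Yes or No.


Check: VIF = 17.4 vs threshold = 10.
Since 17.4 >= 10, the answer is Yes.

Yes


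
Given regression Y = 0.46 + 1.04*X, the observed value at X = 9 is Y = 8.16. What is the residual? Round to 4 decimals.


Fitted value at X = 9 is yhat = 0.46 + 1.04*9 = 9.8200.
Residual = 8.16 - 9.8200 = -1.6600.

-1.6600


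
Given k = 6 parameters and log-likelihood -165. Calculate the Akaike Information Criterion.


Compute:
2k = 2*6 = 12.
-2*loglik = -2*(-165) = 330.
AIC = 12 + 330 = 342.

342


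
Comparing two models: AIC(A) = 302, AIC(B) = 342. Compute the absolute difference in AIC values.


|AIC_A - AIC_B| = |302 - 342| = 40.
Model A is preferred (lower AIC).

40


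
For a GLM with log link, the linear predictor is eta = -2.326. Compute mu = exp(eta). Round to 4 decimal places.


Apply the inverse link:
mu = e^-2.326 = 0.0977.

0.0977


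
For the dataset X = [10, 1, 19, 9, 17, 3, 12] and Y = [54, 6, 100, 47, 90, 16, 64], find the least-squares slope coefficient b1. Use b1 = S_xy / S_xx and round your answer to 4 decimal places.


Calculate xbar = 10.1429, ybar = 53.8571.
S_xx = 264.8571, S_xy = 1391.1429.
Using b1 = S_xy / S_xx = 1391.1429 / 264.8571, we get b1 = 5.2524.

5.2524


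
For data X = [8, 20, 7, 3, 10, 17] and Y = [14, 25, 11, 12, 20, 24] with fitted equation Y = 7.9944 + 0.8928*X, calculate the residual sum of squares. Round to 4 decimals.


For each point, residual = actual - predicted.
Residuals: [-1.1368, -0.8504, -3.2440, 1.3272, 3.0776, 0.8280].
Sum of squared residuals = 24.4577.

24.4577


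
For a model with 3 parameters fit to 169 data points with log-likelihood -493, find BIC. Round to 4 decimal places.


Compute k*ln(n) = 3*ln(169) = 3*5.129899 = 15.389697.
Then -2*loglik = 986.
BIC = 15.389697 + 986 = 1001.389697, which rounds to 1001.3897.

1001.3897


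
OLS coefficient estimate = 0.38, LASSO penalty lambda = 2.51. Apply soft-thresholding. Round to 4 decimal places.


|beta_OLS| = 0.38.
lambda = 2.51.
Since |beta| <= lambda, the coefficient is set to 0.
Result = 0.0000.

0.0000


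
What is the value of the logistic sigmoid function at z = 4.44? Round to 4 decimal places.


Compute exp(-4.4400) = 0.0118.
Sigmoid = 1 / (1 + 0.0118) = 1 / 1.0118 = 0.9883.

0.9883


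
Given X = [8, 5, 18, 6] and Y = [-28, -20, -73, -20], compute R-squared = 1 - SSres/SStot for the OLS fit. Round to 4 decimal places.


Fit the OLS line: b0 = 4.0679, b1 = -4.2506.
SSres = 14.0468.
SStot = 1942.7500.
R^2 = 1 - 14.0468/1942.7500 = 0.9928.

0.9928


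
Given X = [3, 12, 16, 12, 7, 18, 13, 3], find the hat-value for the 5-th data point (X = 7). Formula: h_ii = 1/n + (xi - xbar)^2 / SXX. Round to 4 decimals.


Compute xbar = 10.5000 with n = 8 observations.
SXX = 222.0000.
Leverage = 1/8 + (7 - 10.5000)^2/222.0000 = 0.1802.

0.1802


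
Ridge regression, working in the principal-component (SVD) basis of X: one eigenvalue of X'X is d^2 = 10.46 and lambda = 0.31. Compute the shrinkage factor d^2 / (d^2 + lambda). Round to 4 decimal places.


Denominator = d^2 + lambda = 10.46 + 0.31 = 10.7700.
Shrinkage = 10.46 / 10.7700 = 0.9712.

0.9712


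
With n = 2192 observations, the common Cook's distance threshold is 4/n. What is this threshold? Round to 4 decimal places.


The threshold is 4/n.
4/2192 = 0.0018.

0.0018


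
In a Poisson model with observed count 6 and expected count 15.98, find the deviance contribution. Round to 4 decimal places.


First: ln(6/15.98) = -0.979578.
Then: 6 * -0.979578 = -5.877468.
y - mu = 6 - 15.98 = -9.98.
D = 2(-5.877468 - -9.98) = 8.205064, which rounds to 8.2051.

8.2051


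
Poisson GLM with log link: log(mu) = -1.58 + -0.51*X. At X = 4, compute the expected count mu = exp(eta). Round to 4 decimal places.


eta = -1.58 + -0.51 * 4 = -3.6200.
mu = exp(-3.6200) = 0.0268.

0.0268


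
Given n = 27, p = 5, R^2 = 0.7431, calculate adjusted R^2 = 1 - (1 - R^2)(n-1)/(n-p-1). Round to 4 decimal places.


Adjusted R^2 = 1 - (1 - R^2) * (n-1)/(n-p-1).
(1 - R^2) = 0.2569.
(n-1)/(n-p-1) = 26/21.
(1 - R^2) * (n-1) = 0.2569 * 26 = 6.6794.
Divide by (n-p-1): 6.6794 / 21 = 0.3181.
Adj R^2 = 1 - 0.3181 = 0.6819.

0.6819


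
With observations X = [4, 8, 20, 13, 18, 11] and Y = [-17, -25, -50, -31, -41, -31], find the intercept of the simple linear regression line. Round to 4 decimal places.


The slope is b1 = -1.9026.
Sample means are xbar = 12.3333 and ybar = -32.5000.
Intercept: b0 = -32.5000 - (-1.9026)(12.3333) = -9.0349.

-9.0349


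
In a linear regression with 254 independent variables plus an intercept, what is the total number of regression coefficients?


Each predictor gets one coefficient, plus one intercept.
Total parameters = 254 + 1 = 255.

255


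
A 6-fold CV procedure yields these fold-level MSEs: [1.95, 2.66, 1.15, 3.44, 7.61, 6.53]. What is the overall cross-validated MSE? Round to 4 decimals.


Add all fold MSEs: 23.3400.
Divide by k = 6: 23.3400/6 = 3.8900.

3.8900


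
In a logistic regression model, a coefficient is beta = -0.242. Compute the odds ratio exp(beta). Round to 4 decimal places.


exp(-0.242) = 0.7851.
So the odds ratio is 0.7851.

0.7851


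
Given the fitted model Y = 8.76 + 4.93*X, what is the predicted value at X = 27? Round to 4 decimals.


Plug X = 27 into Y = 8.76 + 4.93*X:
Y = 8.76 + 133.1100 = 141.8700.

141.8700


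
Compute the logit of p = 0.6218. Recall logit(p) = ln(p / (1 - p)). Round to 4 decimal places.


1 - p = 0.3782.
p/(1-p) = 1.6441.
logit = ln(1.6441) = 0.4972.

0.4972


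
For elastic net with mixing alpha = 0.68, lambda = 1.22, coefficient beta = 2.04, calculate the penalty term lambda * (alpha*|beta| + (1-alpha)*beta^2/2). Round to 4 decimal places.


L1 component = 0.68 * |2.04| = 1.3872.
L2 component = 0.32 * 2.04^2 / 2 = 0.6659.
Penalty = 1.22 * (1.3872 + 0.6659) = 1.22 * 2.0531 = 2.5047.

2.5047


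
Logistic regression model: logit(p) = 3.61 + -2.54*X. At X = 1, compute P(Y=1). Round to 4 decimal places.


z = 3.61 + -2.54 * 1 = 1.0700.
Sigmoid: P = 1 / (1 + exp(-1.0700)) = 0.7446.

0.7446


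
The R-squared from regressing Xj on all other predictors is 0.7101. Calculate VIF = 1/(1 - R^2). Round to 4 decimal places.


Using VIF = 1/(1 - R^2_j):
1 - 0.7101 = 0.2899.
VIF = 3.4495.

3.4495


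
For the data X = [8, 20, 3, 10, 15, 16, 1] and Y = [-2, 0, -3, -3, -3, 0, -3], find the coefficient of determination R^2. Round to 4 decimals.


After computing the OLS fit (b0=-3.5268, b1=0.1464):
SSres = 5.7048, SStot = 12.0000.
R^2 = 1 - 5.7048/12.0000 = 0.5246.

0.5246


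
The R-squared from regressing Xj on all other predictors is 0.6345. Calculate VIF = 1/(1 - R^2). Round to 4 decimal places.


VIF = 1 / (1 - 0.6345).
= 1 / 0.3655 = 2.7360.

2.7360


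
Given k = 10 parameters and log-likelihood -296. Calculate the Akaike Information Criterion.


AIC = 2k - 2*loglik = 2(10) - 2(-296).
= 20 + 592 = 612.

612


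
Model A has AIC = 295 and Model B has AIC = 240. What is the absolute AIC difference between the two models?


Absolute difference = |295 - 240| = 55.
The model with lower AIC (B) is preferred.

55


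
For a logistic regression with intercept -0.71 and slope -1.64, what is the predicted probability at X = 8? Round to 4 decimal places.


Compute z = -0.71 + (-1.64)(8) = -13.8300.
exp(-z) = 1014594.9228.
P = 1/(1 + 1014594.9228) = 0.0000.

0.0000


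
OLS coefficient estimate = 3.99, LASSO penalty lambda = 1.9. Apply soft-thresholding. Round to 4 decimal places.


|beta_OLS| = 3.99.
lambda = 1.9.
Since |beta| > lambda, coefficient = sign(beta)*(|beta| - lambda) = 2.0900.
Result = 2.0900.

2.0900


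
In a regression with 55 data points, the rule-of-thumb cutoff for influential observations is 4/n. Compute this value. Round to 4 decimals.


Using the rule of thumb:
Threshold = 4 / 55 = 0.0727.

0.0727


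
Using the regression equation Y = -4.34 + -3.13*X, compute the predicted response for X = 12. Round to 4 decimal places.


Plug X = 12 into Y = -4.34 + -3.13*X:
Y = -4.34 + -37.5600 = -41.9000.

-41.9000


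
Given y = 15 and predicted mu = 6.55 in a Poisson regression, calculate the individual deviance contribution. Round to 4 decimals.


y/mu = 15/6.55 = 2.290076 (approx.), and ln(15/6.55) = 0.828585.
y * ln(y/mu) = 15 * 0.828585 = 12.428775.
y - mu = 8.45.
D = 2 * (12.428775 - 8.45) = 7.957550, which rounds to 7.9576.

7.9576


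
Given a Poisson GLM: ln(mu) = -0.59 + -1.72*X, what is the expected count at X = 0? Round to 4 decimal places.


Linear predictor: eta = -0.59 + (-1.72)(0) = -0.5900.
Expected count: mu = exp(-0.5900) = 0.5543.

0.5543


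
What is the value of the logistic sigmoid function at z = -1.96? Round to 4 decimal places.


First, exp(1.9600) = 7.0993.
Then sigma(z) = 1/(1 + 7.0993) = 0.1235.

0.1235


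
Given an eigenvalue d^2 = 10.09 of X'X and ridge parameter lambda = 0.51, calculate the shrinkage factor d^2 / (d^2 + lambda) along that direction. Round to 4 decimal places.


Denominator = d^2 + lambda = 10.09 + 0.51 = 10.6000.
Shrinkage = 10.09 / 10.6000 = 0.9519.

0.9519


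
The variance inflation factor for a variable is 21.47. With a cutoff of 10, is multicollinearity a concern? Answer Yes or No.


The threshold is 10.
VIF = 21.47 is >= 10.
Multicollinearity indication: Yes.

Yes


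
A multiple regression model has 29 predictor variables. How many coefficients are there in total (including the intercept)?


Including the intercept, the model has 29 predictor coefficients + 1 intercept.
Total = 30.

30


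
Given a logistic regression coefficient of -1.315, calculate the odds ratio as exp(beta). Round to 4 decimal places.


Odds ratio = exp(beta) = exp(-1.315).
= 0.2685.

0.2685


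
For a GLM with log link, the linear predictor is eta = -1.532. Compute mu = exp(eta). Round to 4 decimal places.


The inverse log link gives:
mu = exp(-1.532) = 0.2161.

0.2161


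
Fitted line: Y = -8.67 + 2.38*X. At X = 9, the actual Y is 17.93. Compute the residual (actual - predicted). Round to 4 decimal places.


Compute yhat = -8.67 + (2.38)(9) = 12.7500.
Residual = actual - predicted = 17.93 - 12.7500 = 5.1800.

5.1800


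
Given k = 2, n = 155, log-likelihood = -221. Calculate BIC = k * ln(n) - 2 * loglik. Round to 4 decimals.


ln(155) = 5.043425.
k * ln(n) = 2 * 5.043425 = 10.086850.
-2L = 442.
BIC = 10.086850 + 442 = 452.086850, which rounds to 452.0869.

452.0869


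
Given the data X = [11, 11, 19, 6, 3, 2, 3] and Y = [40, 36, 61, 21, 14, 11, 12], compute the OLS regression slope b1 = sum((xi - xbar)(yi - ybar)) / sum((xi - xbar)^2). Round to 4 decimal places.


The sample means are xbar = 7.8571 and ybar = 27.8571.
Compute S_xx = 228.8571 and S_xy = 688.8571.
Slope b1 = S_xy / S_xx = 688.8571 / 228.8571 = 3.0100.

3.0100


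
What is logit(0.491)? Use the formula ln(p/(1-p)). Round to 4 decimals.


Compute the odds: 0.491/0.509 = 0.9646.
Take the natural log: ln(0.9646) = -0.0360.

-0.0360


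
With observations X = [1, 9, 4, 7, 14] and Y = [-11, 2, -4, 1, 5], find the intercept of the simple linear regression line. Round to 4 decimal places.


Compute b1 = 1.1939 from the OLS formula.
With xbar = 7.0000 and ybar = -1.4000, the intercept is:
b0 = -1.4000 - 1.1939 * 7.0000 = -9.7571.

-9.7571


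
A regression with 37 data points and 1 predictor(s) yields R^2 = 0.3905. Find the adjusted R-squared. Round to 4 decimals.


Plug in: Adj R^2 = 1 - (1 - 0.3905) * 36/35.
= 1 - 0.6095 * 36/35
= 1 - 21.9420 / 35
= 1 - 0.6269 = 0.3731.

0.3731


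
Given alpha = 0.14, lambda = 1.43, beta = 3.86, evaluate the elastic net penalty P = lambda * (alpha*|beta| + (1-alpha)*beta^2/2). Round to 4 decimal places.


alpha * |beta| = 0.14 * 3.86 = 0.5404.
(1-alpha) * beta^2/2 = 0.86 * 14.8996/2 = 6.4068.
Total = 1.43 * (0.5404 + 6.4068) = 9.9345.

9.9345


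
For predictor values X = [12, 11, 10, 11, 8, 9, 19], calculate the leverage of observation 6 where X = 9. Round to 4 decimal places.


Compute xbar = 11.4286 with n = 7 observations.
SXX = 77.7143.
Leverage = 1/7 + (9 - 11.4286)^2/77.7143 = 0.2188.

0.2188


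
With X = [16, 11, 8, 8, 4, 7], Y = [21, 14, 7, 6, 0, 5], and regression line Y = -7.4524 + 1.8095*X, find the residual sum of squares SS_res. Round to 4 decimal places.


Predicted values from Y = -7.4524 + 1.8095*X.
Residuals: [-0.4996, 1.5479, -0.0236, -1.0236, 0.2144, -0.2141].
SSres = 3.7857.

3.7857


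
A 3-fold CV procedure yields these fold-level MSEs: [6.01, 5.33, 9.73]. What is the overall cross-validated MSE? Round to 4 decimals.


Add all fold MSEs: 21.0700.
Divide by k = 3: 21.0700/3 = 7.0233.

7.0233


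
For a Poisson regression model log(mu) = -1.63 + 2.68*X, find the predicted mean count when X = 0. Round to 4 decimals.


Linear predictor: eta = -1.63 + (2.68)(0) = -1.6300.
Expected count: mu = exp(-1.6300) = 0.1959.

0.1959


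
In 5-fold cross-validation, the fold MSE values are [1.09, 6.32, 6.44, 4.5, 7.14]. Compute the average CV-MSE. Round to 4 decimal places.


Total MSE across folds = 25.4900.
CV-MSE = 25.4900/5 = 5.0980.

5.0980


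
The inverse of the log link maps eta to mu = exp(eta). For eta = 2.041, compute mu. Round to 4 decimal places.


mu = exp(eta) = exp(2.041).
= 7.6983.

7.6983


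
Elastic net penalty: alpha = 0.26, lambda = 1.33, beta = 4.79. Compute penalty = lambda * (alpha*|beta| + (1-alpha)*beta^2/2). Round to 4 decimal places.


L1 component = 0.26 * |4.79| = 1.2454.
L2 component = 0.74 * 4.79^2 / 2 = 8.4893.
Penalty = 1.33 * (1.2454 + 8.4893) = 1.33 * 9.7347 = 12.9472.

12.9472


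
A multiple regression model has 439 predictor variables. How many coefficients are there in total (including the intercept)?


Each predictor gets one coefficient, plus one intercept.
Total parameters = 439 + 1 = 440.

440


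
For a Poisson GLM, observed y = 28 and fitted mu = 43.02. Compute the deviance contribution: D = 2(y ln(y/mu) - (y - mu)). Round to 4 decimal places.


Compute y*ln(y/mu) = 28*ln(28/43.02) = 28*-0.429461 = -12.024908.
y - mu = -15.02.
D = 2*(-12.024908 - (-15.02)) = 5.990184, which rounds to 5.9902.

5.9902


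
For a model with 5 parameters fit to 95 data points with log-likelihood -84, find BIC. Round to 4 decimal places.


ln(95) = 4.553877.
k * ln(n) = 5 * 4.553877 = 22.769385.
-2L = 168.
BIC = 22.769385 + 168 = 190.769385, which rounds to 190.7694.

190.7694


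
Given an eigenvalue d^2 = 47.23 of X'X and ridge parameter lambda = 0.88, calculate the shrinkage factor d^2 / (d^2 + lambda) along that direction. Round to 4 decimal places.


Denominator = d^2 + lambda = 47.23 + 0.88 = 48.1100.
Shrinkage = 47.23 / 48.1100 = 0.9817.

0.9817


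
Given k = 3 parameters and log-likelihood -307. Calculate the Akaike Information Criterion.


AIC = 2k - 2*loglik = 2(3) - 2(-307).
= 6 + 614 = 620.

620


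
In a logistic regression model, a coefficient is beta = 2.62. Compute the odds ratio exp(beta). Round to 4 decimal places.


The odds ratio is computed as:
OR = e^(2.62) = 13.7357.

13.7357


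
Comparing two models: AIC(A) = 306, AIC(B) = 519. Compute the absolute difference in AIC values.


Absolute difference = |306 - 519| = 213.
The model with lower AIC (A) is preferred.

213
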